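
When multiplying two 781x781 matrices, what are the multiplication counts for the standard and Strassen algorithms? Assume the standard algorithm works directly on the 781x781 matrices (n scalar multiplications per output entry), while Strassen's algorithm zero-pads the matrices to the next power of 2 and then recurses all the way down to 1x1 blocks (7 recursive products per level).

Matrix multiplication for 781x781 matrices:

Strassen's algorithm requires power-of-2 dimensions. Pad 781x781 to 1024x1024 (next power of 2).

Standard algorithm: 781^3 = 476379541 multiplications
Strassen's algorithm: 7^(log2(1024)) = 7^10 = 282475249 multiplications
Savings: 476379541 - 282475249 = 193904292 multiplications

Standard: 476379541 multiplications (781^3). Strassen: 282475249 multiplications (7^10, after padding to 1024x1024). Strassen reduces 8 recursive multiplications to 7 at each level.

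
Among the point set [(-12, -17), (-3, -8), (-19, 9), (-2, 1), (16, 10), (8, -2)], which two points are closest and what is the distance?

Computing all pairwise distances among 6 points:

d((-12, -17), (-3, -8)) = 12.7279
d((-12, -17), (-19, 9)) = 26.9258
d((-12, -17), (-2, 1)) = 20.5913
d((-12, -17), (16, 10)) = 38.8973
d((-12, -17), (8, -2)) = 25.0
d((-3, -8), (-19, 9)) = 23.3452
d((-3, -8), (-2, 1)) = 9.0554 <-- minimum
d((-3, -8), (16, 10)) = 26.1725
d((-3, -8), (8, -2)) = 12.53
d((-19, 9), (-2, 1)) = 18.7883
d((-19, 9), (16, 10)) = 35.0143
d((-19, 9), (8, -2)) = 29.1548
d((-2, 1), (16, 10)) = 20.1246
d((-2, 1), (8, -2)) = 10.4403
d((16, 10), (8, -2)) = 14.4222

Closest pair: (-3, -8) and (-2, 1) with distance 9.0554

The closest pair is (-3, -8) and (-2, 1) with Euclidean distance 9.0554. For 6 points, brute-force pairwise comparison is shown above. For large n, the divide-and-conquer algorithm (sort by x, recurse on halves, check the dividing strip) achieves O(n log n).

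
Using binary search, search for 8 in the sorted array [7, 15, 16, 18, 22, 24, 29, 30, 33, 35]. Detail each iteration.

Binary search for 8 in [7, 15, 16, 18, 22, 24, 29, 30, 33, 35]:

lo=0, hi=9, mid=4, arr[mid]=22 -> 22 > 8, search left half
lo=0, hi=3, mid=1, arr[mid]=15 -> 15 > 8, search left half
lo=0, hi=0, mid=0, arr[mid]=7 -> 7 < 8, search right half
lo=1 > hi=0, target 8 not found

Binary search determines that 8 is not in the array after 3 comparisons. The search space was exhausted without finding the target.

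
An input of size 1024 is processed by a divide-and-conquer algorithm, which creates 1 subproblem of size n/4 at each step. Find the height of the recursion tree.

For divide and conquer with division factor 4:

Problem sizes at each level:
Level 0: 1024
Level 1: 256
Level 2: 64
Level 3: 16
Level 4: 4
Level 5: 1

The root is level 0 and the size-1 base case is level 5 (the tree spans levels 0 through 5, i.e. 6 levels counting the root), so the depth is the number of divisions: log_4(1024) = 5

The recursion tree depth is log_4(1024) = 5. At each level, the problem size is divided by 4, so it takes 5 divisions to reduce to a base case of size 1. The algorithm makes 1 recursive call at each level.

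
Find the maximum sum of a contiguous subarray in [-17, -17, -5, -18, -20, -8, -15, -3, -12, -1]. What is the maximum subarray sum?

Using Kadane's algorithm on [-17, -17, -5, -18, -20, -8, -15, -3, -12, -1]:

Scanning through the array:
Position 1 (value -17): max_ending_here = -17, max_so_far = -17
Position 2 (value -5): max_ending_here = -5, max_so_far = -5
Position 3 (value -18): max_ending_here = -18, max_so_far = -5
Position 4 (value -20): max_ending_here = -20, max_so_far = -5
Position 5 (value -8): max_ending_here = -8, max_so_far = -5
Position 6 (value -15): max_ending_here = -15, max_so_far = -5
Position 7 (value -3): max_ending_here = -3, max_so_far = -3
Position 8 (value -12): max_ending_here = -12, max_so_far = -3
Position 9 (value -1): max_ending_here = -1, max_so_far = -1

Maximum subarray: [-1]
Maximum sum: -1

The maximum subarray is [-1] with sum -1. This subarray runs from index 9 to index 9.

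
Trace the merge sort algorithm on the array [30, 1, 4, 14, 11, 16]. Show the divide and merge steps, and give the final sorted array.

Merge sort trace:

Split: [30, 1, 4, 14, 11, 16] -> [30, 1, 4] and [14, 11, 16]
  Split: [30, 1, 4] -> [30] and [1, 4]
    Split: [1, 4] -> [1] and [4]
    Merge: [1] + [4] -> [1, 4]
  Merge: [30] + [1, 4] -> [1, 4, 30]
  Split: [14, 11, 16] -> [14] and [11, 16]
    Split: [11, 16] -> [11] and [16]
    Merge: [11] + [16] -> [11, 16]
  Merge: [14] + [11, 16] -> [11, 14, 16]
Merge: [1, 4, 30] + [11, 14, 16] -> [1, 4, 11, 14, 16, 30]

Final sorted array: [1, 4, 11, 14, 16, 30]

The merge sort proceeds by recursively splitting the array and merging sorted halves.
After all merges, the sorted array is [1, 4, 11, 14, 16, 30].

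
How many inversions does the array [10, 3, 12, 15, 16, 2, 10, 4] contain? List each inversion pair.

Finding inversions in [10, 3, 12, 15, 16, 2, 10, 4]:

(0, 1): arr[0]=10 > arr[1]=3
(0, 5): arr[0]=10 > arr[5]=2
(0, 7): arr[0]=10 > arr[7]=4
(1, 5): arr[1]=3 > arr[5]=2
(2, 5): arr[2]=12 > arr[5]=2
(2, 6): arr[2]=12 > arr[6]=10
(2, 7): arr[2]=12 > arr[7]=4
(3, 5): arr[3]=15 > arr[5]=2
(3, 6): arr[3]=15 > arr[6]=10
(3, 7): arr[3]=15 > arr[7]=4
(4, 5): arr[4]=16 > arr[5]=2
(4, 6): arr[4]=16 > arr[6]=10
(4, 7): arr[4]=16 > arr[7]=4
(6, 7): arr[6]=10 > arr[7]=4

Total inversions: 14

The array has 14 inversion(s): (0,1), (0,5), (0,7), (1,5), (2,5), (2,6), (2,7), (3,5), (3,6), (3,7), (4,5), (4,6), (4,7), (6,7). Each pair (i,j) satisfies i < j and arr[i] > arr[j].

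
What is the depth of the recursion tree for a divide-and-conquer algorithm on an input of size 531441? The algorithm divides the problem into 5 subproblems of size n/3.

For divide and conquer with division factor 3:

Problem sizes at each level:
Level 0: 531441
Level 1: 177147
Level 2: 59049
Level 3: 19683
Level 4: 6561
Level 5: 2187
Level 6: 729
Level 7: 243
Level 8: 81
Level 9: 27
Level 10: 9
Level 11: 3
Level 12: 1

The root is level 0 and the size-1 base case is level 12 (the tree spans levels 0 through 12, i.e. 13 levels counting the root), so the depth is the number of divisions: log_3(531441) = 12

The recursion tree depth is log_3(531441) = 12. At each level, the problem size is divided by 3, so it takes 12 divisions to reduce to a base case of size 1. The algorithm makes 5 recursive calls at each level.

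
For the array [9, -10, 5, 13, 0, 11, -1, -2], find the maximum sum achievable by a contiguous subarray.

Using Kadane's algorithm on [9, -10, 5, 13, 0, 11, -1, -2]:

Scanning through the array:
Position 1 (value -10): max_ending_here = -1, max_so_far = 9
Position 2 (value 5): max_ending_here = 5, max_so_far = 9
Position 3 (value 13): max_ending_here = 18, max_so_far = 18
Position 4 (value 0): max_ending_here = 18, max_so_far = 18
Position 5 (value 11): max_ending_here = 29, max_so_far = 29
Position 6 (value -1): max_ending_here = 28, max_so_far = 29
Position 7 (value -2): max_ending_here = 26, max_so_far = 29

Maximum subarray: [5, 13, 0, 11]
Maximum sum: 29

The maximum subarray is [5, 13, 0, 11] with sum 29. This subarray runs from index 2 to index 5.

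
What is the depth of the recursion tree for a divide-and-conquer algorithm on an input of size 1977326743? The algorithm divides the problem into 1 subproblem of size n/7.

For divide and conquer with division factor 7:

Problem sizes at each level:
Level 0: 1977326743
Level 1: 282475249
Level 2: 40353607
Level 3: 5764801
Level 4: 823543
Level 5: 117649
Level 6: 16807
Level 7: 2401
Level 8: 343
Level 9: 49
Level 10: 7
Level 11: 1

The root is level 0 and the size-1 base case is level 11 (the tree spans levels 0 through 11, i.e. 12 levels counting the root), so the depth is the number of divisions: log_7(1977326743) = 11

The recursion tree depth is log_7(1977326743) = 11. At each level, the problem size is divided by 7, so it takes 11 divisions to reduce to a base case of size 1. The algorithm makes 1 recursive call at each level.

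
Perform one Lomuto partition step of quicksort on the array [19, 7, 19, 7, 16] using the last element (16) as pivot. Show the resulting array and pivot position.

Lomuto partition with pivot = 16:

Initial array: [19, 7, 19, 7, 16]

arr[0]=19 > 16: no swap
arr[1]=7 <= 16: swap with position 0, array becomes [7, 19, 19, 7, 16]
arr[2]=19 > 16: no swap
arr[3]=7 <= 16: swap with position 1, array becomes [7, 7, 19, 19, 16]

Place pivot at position 2: [7, 7, 16, 19, 19]
Pivot position: 2

After partitioning with pivot 16, the array becomes [7, 7, 16, 19, 19]. The pivot is placed at index 2. All elements to the left of the pivot are <= 16, and all elements to the right are > 16.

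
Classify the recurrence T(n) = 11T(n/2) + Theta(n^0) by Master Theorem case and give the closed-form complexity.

Master Theorem for T(n) = 11T(n/2) + O(n^0):

a = 11, b = 2, c = 0
log_b(a) = log_2(11) = 3.4594

Case 1: c = 0 < log_2(11) = 3.4594
T(n) = O(n^(log_2 11))

For T(n) = 11T(n/2) + O(n^0): log_2(11) = 3.4594. This is Case 1 of the Master Theorem (c < log_b(a), work dominated by leaves), giving O(n^(log_2 11)).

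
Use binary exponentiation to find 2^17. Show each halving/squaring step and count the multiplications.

Computing 2^17 by squaring (build up from 2^1; each line after the first costs one multiplication):

2^1 = 2
2^2 = (2^1)^2 = 2^2 = 4
2^4 = (2^2)^2 = 4^2 = 16
2^8 = (2^4)^2 = 16^2 = 256
2^16 = (2^8)^2 = 256^2 = 65536
2^17 = 2 * 2^16 = 2 * 65536 = 131072

Result: 131072
Multiplications needed: 5 (5 lines after 2^1)

2^17 = 131072. Using exponentiation by squaring, this requires 5 multiplications. The key idea: if the exponent is even, square the half-power; if odd, multiply by the base once.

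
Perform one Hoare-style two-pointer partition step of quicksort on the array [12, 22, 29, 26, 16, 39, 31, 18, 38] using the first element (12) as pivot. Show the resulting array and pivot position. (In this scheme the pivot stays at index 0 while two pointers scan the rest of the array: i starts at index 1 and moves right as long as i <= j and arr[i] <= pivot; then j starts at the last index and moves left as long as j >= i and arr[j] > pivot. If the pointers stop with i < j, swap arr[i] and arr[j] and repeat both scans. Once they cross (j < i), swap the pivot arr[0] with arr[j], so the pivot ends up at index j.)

Hoare-style two-pointer partition with pivot = 12:

Initial array: [12, 22, 29, 26, 16, 39, 31, 18, 38]

Pointers start at i = 1, j = 8.
i ends at 1, j ends at 0: the pointers have crossed (j < i), so scanning stops.

j = 0, so swapping arr[0] with arr[j] leaves the pivot at position 0: [12, 22, 29, 26, 16, 39, 31, 18, 38]
Pivot position: 0

After partitioning with pivot 12, the array becomes [12, 22, 29, 26, 16, 39, 31, 18, 38]. The pivot is placed at index 0. All elements to the left of the pivot are <= 12, and all elements to the right are > 12.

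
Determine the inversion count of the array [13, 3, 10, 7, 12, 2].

Finding inversions in [13, 3, 10, 7, 12, 2]:

(0, 1): arr[0]=13 > arr[1]=3
(0, 2): arr[0]=13 > arr[2]=10
(0, 3): arr[0]=13 > arr[3]=7
(0, 4): arr[0]=13 > arr[4]=12
(0, 5): arr[0]=13 > arr[5]=2
(1, 5): arr[1]=3 > arr[5]=2
(2, 3): arr[2]=10 > arr[3]=7
(2, 5): arr[2]=10 > arr[5]=2
(3, 5): arr[3]=7 > arr[5]=2
(4, 5): arr[4]=12 > arr[5]=2

Total inversions: 10

The array has 10 inversion(s): (0,1), (0,2), (0,3), (0,4), (0,5), (1,5), (2,3), (2,5), (3,5), (4,5). Each pair (i,j) satisfies i < j and arr[i] > arr[j].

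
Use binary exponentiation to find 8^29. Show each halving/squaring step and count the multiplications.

Computing 8^29 by squaring (build up from 8^1; each line after the first costs one multiplication):

8^1 = 8
8^2 = (8^1)^2 = 8^2 = 64
8^3 = 8 * 8^2 = 8 * 64 = 512
8^6 = (8^3)^2 = 512^2 = 262144
8^7 = 8 * 8^6 = 8 * 262144 = 2097152
8^14 = (8^7)^2 = 2097152^2 = 4398046511104
8^28 = (8^14)^2 = 4398046511104^2 = 19342813113834066795298816
8^29 = 8 * 8^28 = 8 * 19342813113834066795298816 = 154742504910672534362390528

Result: 154742504910672534362390528
Multiplications needed: 7 (7 lines after 8^1)

8^29 = 154742504910672534362390528. Using exponentiation by squaring, this requires 7 multiplications. The key idea: if the exponent is even, square the half-power; if odd, multiply by the base once.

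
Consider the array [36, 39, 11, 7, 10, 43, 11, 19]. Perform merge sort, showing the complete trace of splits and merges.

Merge sort trace:

Split: [36, 39, 11, 7, 10, 43, 11, 19] -> [36, 39, 11, 7] and [10, 43, 11, 19]
  Split: [36, 39, 11, 7] -> [36, 39] and [11, 7]
    Split: [36, 39] -> [36] and [39]
    Merge: [36] + [39] -> [36, 39]
    Split: [11, 7] -> [11] and [7]
    Merge: [11] + [7] -> [7, 11]
  Merge: [36, 39] + [7, 11] -> [7, 11, 36, 39]
  Split: [10, 43, 11, 19] -> [10, 43] and [11, 19]
    Split: [10, 43] -> [10] and [43]
    Merge: [10] + [43] -> [10, 43]
    Split: [11, 19] -> [11] and [19]
    Merge: [11] + [19] -> [11, 19]
  Merge: [10, 43] + [11, 19] -> [10, 11, 19, 43]
Merge: [7, 11, 36, 39] + [10, 11, 19, 43] -> [7, 10, 11, 11, 19, 36, 39, 43]

Final sorted array: [7, 10, 11, 11, 19, 36, 39, 43]

The merge sort proceeds by recursively splitting the array and merging sorted halves.
After all merges, the sorted array is [7, 10, 11, 11, 19, 36, 39, 43].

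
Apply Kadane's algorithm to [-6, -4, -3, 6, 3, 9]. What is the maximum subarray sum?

Using Kadane's algorithm on [-6, -4, -3, 6, 3, 9]:

Scanning through the array:
Position 1 (value -4): max_ending_here = -4, max_so_far = -4
Position 2 (value -3): max_ending_here = -3, max_so_far = -3
Position 3 (value 6): max_ending_here = 6, max_so_far = 6
Position 4 (value 3): max_ending_here = 9, max_so_far = 9
Position 5 (value 9): max_ending_here = 18, max_so_far = 18

Maximum subarray: [6, 3, 9]
Maximum sum: 18

The maximum subarray is [6, 3, 9] with sum 18. This subarray runs from index 3 to index 5.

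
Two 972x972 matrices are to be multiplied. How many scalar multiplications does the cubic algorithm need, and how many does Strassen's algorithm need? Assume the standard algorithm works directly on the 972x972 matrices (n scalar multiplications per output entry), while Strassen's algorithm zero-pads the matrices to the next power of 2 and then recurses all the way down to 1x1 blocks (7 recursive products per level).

Matrix multiplication for 972x972 matrices:

Strassen's algorithm requires power-of-2 dimensions. Pad 972x972 to 1024x1024 (next power of 2).

Standard algorithm: 972^3 = 918330048 multiplications
Strassen's algorithm: 7^(log2(1024)) = 7^10 = 282475249 multiplications
Savings: 918330048 - 282475249 = 635854799 multiplications

Standard: 918330048 multiplications (972^3). Strassen: 282475249 multiplications (7^10, after padding to 1024x1024). Strassen reduces 8 recursive multiplications to 7 at each level.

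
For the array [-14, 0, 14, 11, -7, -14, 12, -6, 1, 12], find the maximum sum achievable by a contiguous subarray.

Using Kadane's algorithm on [-14, 0, 14, 11, -7, -14, 12, -6, 1, 12]:

Scanning through the array:
Position 1 (value 0): max_ending_here = 0, max_so_far = 0
Position 2 (value 14): max_ending_here = 14, max_so_far = 14
Position 3 (value 11): max_ending_here = 25, max_so_far = 25
Position 4 (value -7): max_ending_here = 18, max_so_far = 25
Position 5 (value -14): max_ending_here = 4, max_so_far = 25
Position 6 (value 12): max_ending_here = 16, max_so_far = 25
Position 7 (value -6): max_ending_here = 10, max_so_far = 25
Position 8 (value 1): max_ending_here = 11, max_so_far = 25
Position 9 (value 12): max_ending_here = 23, max_so_far = 25

Maximum subarray: [0, 14, 11]
Maximum sum: 25

The maximum subarray is [0, 14, 11] with sum 25. This subarray runs from index 1 to index 3.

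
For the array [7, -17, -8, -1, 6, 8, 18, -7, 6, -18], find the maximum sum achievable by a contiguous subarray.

Using Kadane's algorithm on [7, -17, -8, -1, 6, 8, 18, -7, 6, -18]:

Scanning through the array:
Position 1 (value -17): max_ending_here = -10, max_so_far = 7
Position 2 (value -8): max_ending_here = -8, max_so_far = 7
Position 3 (value -1): max_ending_here = -1, max_so_far = 7
Position 4 (value 6): max_ending_here = 6, max_so_far = 7
Position 5 (value 8): max_ending_here = 14, max_so_far = 14
Position 6 (value 18): max_ending_here = 32, max_so_far = 32
Position 7 (value -7): max_ending_here = 25, max_so_far = 32
Position 8 (value 6): max_ending_here = 31, max_so_far = 32
Position 9 (value -18): max_ending_here = 13, max_so_far = 32

Maximum subarray: [6, 8, 18]
Maximum sum: 32

The maximum subarray is [6, 8, 18] with sum 32. This subarray runs from index 4 to index 6.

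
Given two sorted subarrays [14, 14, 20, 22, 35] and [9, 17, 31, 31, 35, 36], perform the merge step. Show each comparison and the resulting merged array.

Merging process:

Compare 14 vs 9: take 9 from right. Merged: [9]
Compare 14 vs 17: take 14 from left. Merged: [9, 14]
Compare 14 vs 17: take 14 from left. Merged: [9, 14, 14]
Compare 20 vs 17: take 17 from right. Merged: [9, 14, 14, 17]
Compare 20 vs 31: take 20 from left. Merged: [9, 14, 14, 17, 20]
Compare 22 vs 31: take 22 from left. Merged: [9, 14, 14, 17, 20, 22]
Compare 35 vs 31: take 31 from right. Merged: [9, 14, 14, 17, 20, 22, 31]
Compare 35 vs 31: take 31 from right. Merged: [9, 14, 14, 17, 20, 22, 31, 31]
Compare 35 vs 35: take 35 from left. Merged: [9, 14, 14, 17, 20, 22, 31, 31, 35]
Append remaining from right: [35, 36]. Merged: [9, 14, 14, 17, 20, 22, 31, 31, 35, 35, 36]

Final merged array: [9, 14, 14, 17, 20, 22, 31, 31, 35, 35, 36]
Total comparisons: 9

The merged array is [9, 14, 14, 17, 20, 22, 31, 31, 35, 35, 36], requiring 9 comparisons. The merge step runs in O(n) time where n is the total number of elements.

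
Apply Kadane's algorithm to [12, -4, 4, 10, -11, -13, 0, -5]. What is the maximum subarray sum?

Using Kadane's algorithm on [12, -4, 4, 10, -11, -13, 0, -5]:

Scanning through the array:
Position 1 (value -4): max_ending_here = 8, max_so_far = 12
Position 2 (value 4): max_ending_here = 12, max_so_far = 12
Position 3 (value 10): max_ending_here = 22, max_so_far = 22
Position 4 (value -11): max_ending_here = 11, max_so_far = 22
Position 5 (value -13): max_ending_here = -2, max_so_far = 22
Position 6 (value 0): max_ending_here = 0, max_so_far = 22
Position 7 (value -5): max_ending_here = -5, max_so_far = 22

Maximum subarray: [12, -4, 4, 10]
Maximum sum: 22

The maximum subarray is [12, -4, 4, 10] with sum 22. This subarray runs from index 0 to index 3.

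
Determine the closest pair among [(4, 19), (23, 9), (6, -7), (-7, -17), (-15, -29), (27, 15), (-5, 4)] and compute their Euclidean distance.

Computing all pairwise distances among 7 points:

d((4, 19), (23, 9)) = 21.4709
d((4, 19), (6, -7)) = 26.0768
d((4, 19), (-7, -17)) = 37.6431
d((4, 19), (-15, -29)) = 51.6236
d((4, 19), (27, 15)) = 23.3452
d((4, 19), (-5, 4)) = 17.4929
d((23, 9), (6, -7)) = 23.3452
d((23, 9), (-7, -17)) = 39.6989
d((23, 9), (-15, -29)) = 53.7401
d((23, 9), (27, 15)) = 7.2111 <-- minimum
d((23, 9), (-5, 4)) = 28.4429
d((6, -7), (-7, -17)) = 16.4012
d((6, -7), (-15, -29)) = 30.4138
d((6, -7), (27, 15)) = 30.4138
d((6, -7), (-5, 4)) = 15.5563
d((-7, -17), (-15, -29)) = 14.4222
d((-7, -17), (27, 15)) = 46.6905
d((-7, -17), (-5, 4)) = 21.095
d((-15, -29), (27, 15)) = 60.8276
d((-15, -29), (-5, 4)) = 34.4819
d((27, 15), (-5, 4)) = 33.8378

Closest pair: (23, 9) and (27, 15) with distance 7.2111

The closest pair is (23, 9) and (27, 15) with Euclidean distance 7.2111. For 7 points, brute-force pairwise comparison is shown above. For large n, the divide-and-conquer algorithm (sort by x, recurse on halves, check the dividing strip) achieves O(n log n).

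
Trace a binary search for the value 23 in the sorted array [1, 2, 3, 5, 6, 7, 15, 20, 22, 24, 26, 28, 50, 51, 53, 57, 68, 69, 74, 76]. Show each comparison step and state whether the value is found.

Binary search for 23 in [1, 2, 3, 5, 6, 7, 15, 20, 22, 24, 26, 28, 50, 51, 53, 57, 68, 69, 74, 76]:

lo=0, hi=19, mid=9, arr[mid]=24 -> 24 > 23, search left half
lo=0, hi=8, mid=4, arr[mid]=6 -> 6 < 23, search right half
lo=5, hi=8, mid=6, arr[mid]=15 -> 15 < 23, search right half
lo=7, hi=8, mid=7, arr[mid]=20 -> 20 < 23, search right half
lo=8, hi=8, mid=8, arr[mid]=22 -> 22 < 23, search right half
lo=9 > hi=8, target 23 not found

Binary search determines that 23 is not in the array after 5 comparisons. The search space was exhausted without finding the target.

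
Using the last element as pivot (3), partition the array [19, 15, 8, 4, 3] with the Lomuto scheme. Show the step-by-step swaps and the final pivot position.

Lomuto partition with pivot = 3:

Initial array: [19, 15, 8, 4, 3]

arr[0]=19 > 3: no swap
arr[1]=15 > 3: no swap
arr[2]=8 > 3: no swap
arr[3]=4 > 3: no swap

Place pivot at position 0: [3, 15, 8, 4, 19]
Pivot position: 0

After partitioning with pivot 3, the array becomes [3, 15, 8, 4, 19]. The pivot is placed at index 0. All elements to the left of the pivot are <= 3, and all elements to the right are > 3.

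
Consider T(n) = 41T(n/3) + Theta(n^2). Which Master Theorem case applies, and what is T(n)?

Master Theorem for T(n) = 41T(n/3) + O(n^2):

a = 41, b = 3, c = 2
log_b(a) = log_3(41) = 3.3802

Case 1: c = 2 < log_3(41) = 3.3802
T(n) = O(n^(log_3 41))

For T(n) = 41T(n/3) + O(n^2): log_3(41) = 3.3802. This is Case 1 of the Master Theorem (c < log_b(a), work dominated by leaves), giving O(n^(log_3 41)).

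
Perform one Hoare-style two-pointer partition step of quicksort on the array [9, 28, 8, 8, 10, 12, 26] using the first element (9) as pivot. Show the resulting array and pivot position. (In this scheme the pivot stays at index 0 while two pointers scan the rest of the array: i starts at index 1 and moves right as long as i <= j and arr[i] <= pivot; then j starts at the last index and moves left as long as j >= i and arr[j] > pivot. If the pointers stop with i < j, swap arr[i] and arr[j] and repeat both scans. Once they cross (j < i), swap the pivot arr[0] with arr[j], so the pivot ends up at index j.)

Hoare-style two-pointer partition with pivot = 9:

Initial array: [9, 28, 8, 8, 10, 12, 26]

Pointers start at i = 1, j = 6.
i stops at index 1 (arr[1]=28 > 9), j stops at index 3 (arr[3]=8 <= 9): swap arr[1] and arr[3], array becomes [9, 8, 8, 28, 10, 12, 26]
i ends at 3, j ends at 2: the pointers have crossed (j < i), so scanning stops.

Swap pivot arr[0] with arr[2] to place pivot at position 2: [8, 8, 9, 28, 10, 12, 26]
Pivot position: 2

After partitioning with pivot 9, the array becomes [8, 8, 9, 28, 10, 12, 26]. The pivot is placed at index 2. All elements to the left of the pivot are <= 9, and all elements to the right are > 9.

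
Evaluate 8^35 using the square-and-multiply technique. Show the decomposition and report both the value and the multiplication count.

Computing 8^35 by squaring (build up from 8^1; each line after the first costs one multiplication):

8^1 = 8
8^2 = (8^1)^2 = 8^2 = 64
8^4 = (8^2)^2 = 64^2 = 4096
8^8 = (8^4)^2 = 4096^2 = 16777216
8^16 = (8^8)^2 = 16777216^2 = 281474976710656
8^17 = 8 * 8^16 = 8 * 281474976710656 = 2251799813685248
8^34 = (8^17)^2 = 2251799813685248^2 = 5070602400912917605986812821504
8^35 = 8 * 8^34 = 8 * 5070602400912917605986812821504 = 40564819207303340847894502572032

Result: 40564819207303340847894502572032
Multiplications needed: 7 (7 lines after 8^1)

8^35 = 40564819207303340847894502572032. Using exponentiation by squaring, this requires 7 multiplications. The key idea: if the exponent is even, square the half-power; if odd, multiply by the base once.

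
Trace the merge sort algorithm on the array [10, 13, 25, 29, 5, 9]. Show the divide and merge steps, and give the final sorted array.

Merge sort trace:

Split: [10, 13, 25, 29, 5, 9] -> [10, 13, 25] and [29, 5, 9]
  Split: [10, 13, 25] -> [10] and [13, 25]
    Split: [13, 25] -> [13] and [25]
    Merge: [13] + [25] -> [13, 25]
  Merge: [10] + [13, 25] -> [10, 13, 25]
  Split: [29, 5, 9] -> [29] and [5, 9]
    Split: [5, 9] -> [5] and [9]
    Merge: [5] + [9] -> [5, 9]
  Merge: [29] + [5, 9] -> [5, 9, 29]
Merge: [10, 13, 25] + [5, 9, 29] -> [5, 9, 10, 13, 25, 29]

Final sorted array: [5, 9, 10, 13, 25, 29]

The merge sort proceeds by recursively splitting the array and merging sorted halves.
After all merges, the sorted array is [5, 9, 10, 13, 25, 29].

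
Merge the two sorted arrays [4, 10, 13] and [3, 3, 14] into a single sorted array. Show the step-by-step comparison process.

Merging process:

Compare 4 vs 3: take 3 from right. Merged: [3]
Compare 4 vs 3: take 3 from right. Merged: [3, 3]
Compare 4 vs 14: take 4 from left. Merged: [3, 3, 4]
Compare 10 vs 14: take 10 from left. Merged: [3, 3, 4, 10]
Compare 13 vs 14: take 13 from left. Merged: [3, 3, 4, 10, 13]
Append remaining from right: [14]. Merged: [3, 3, 4, 10, 13, 14]

Final merged array: [3, 3, 4, 10, 13, 14]
Total comparisons: 5

The merged array is [3, 3, 4, 10, 13, 14], requiring 5 comparisons. The merge step runs in O(n) time where n is the total number of elements.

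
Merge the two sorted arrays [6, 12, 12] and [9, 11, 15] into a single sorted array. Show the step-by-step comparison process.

Merging process:

Compare 6 vs 9: take 6 from left. Merged: [6]
Compare 12 vs 9: take 9 from right. Merged: [6, 9]
Compare 12 vs 11: take 11 from right. Merged: [6, 9, 11]
Compare 12 vs 15: take 12 from left. Merged: [6, 9, 11, 12]
Compare 12 vs 15: take 12 from left. Merged: [6, 9, 11, 12, 12]
Append remaining from right: [15]. Merged: [6, 9, 11, 12, 12, 15]

Final merged array: [6, 9, 11, 12, 12, 15]
Total comparisons: 5

The merged array is [6, 9, 11, 12, 12, 15], requiring 5 comparisons. The merge step runs in O(n) time where n is the total number of elements.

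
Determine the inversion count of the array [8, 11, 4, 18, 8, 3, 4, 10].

Finding inversions in [8, 11, 4, 18, 8, 3, 4, 10]:

(0, 2): arr[0]=8 > arr[2]=4
(0, 5): arr[0]=8 > arr[5]=3
(0, 6): arr[0]=8 > arr[6]=4
(1, 2): arr[1]=11 > arr[2]=4
(1, 4): arr[1]=11 > arr[4]=8
(1, 5): arr[1]=11 > arr[5]=3
(1, 6): arr[1]=11 > arr[6]=4
(1, 7): arr[1]=11 > arr[7]=10
(2, 5): arr[2]=4 > arr[5]=3
(3, 4): arr[3]=18 > arr[4]=8
(3, 5): arr[3]=18 > arr[5]=3
(3, 6): arr[3]=18 > arr[6]=4
(3, 7): arr[3]=18 > arr[7]=10
(4, 5): arr[4]=8 > arr[5]=3
(4, 6): arr[4]=8 > arr[6]=4

Total inversions: 15

The array has 15 inversion(s): (0,2), (0,5), (0,6), (1,2), (1,4), (1,5), (1,6), (1,7), (2,5), (3,4), (3,5), (3,6), (3,7), (4,5), (4,6). Each pair (i,j) satisfies i < j and arr[i] > arr[j].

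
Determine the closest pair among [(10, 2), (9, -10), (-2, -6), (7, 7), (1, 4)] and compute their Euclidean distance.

Computing all pairwise distances among 5 points:

d((10, 2), (9, -10)) = 12.0416
d((10, 2), (-2, -6)) = 14.4222
d((10, 2), (7, 7)) = 5.831 <-- minimum
d((10, 2), (1, 4)) = 9.2195
d((9, -10), (-2, -6)) = 11.7047
d((9, -10), (7, 7)) = 17.1172
d((9, -10), (1, 4)) = 16.1245
d((-2, -6), (7, 7)) = 15.8114
d((-2, -6), (1, 4)) = 10.4403
d((7, 7), (1, 4)) = 6.7082

Closest pair: (10, 2) and (7, 7) with distance 5.831

The closest pair is (10, 2) and (7, 7) with Euclidean distance 5.831. For 5 points, brute-force pairwise comparison is shown above. For large n, the divide-and-conquer algorithm (sort by x, recurse on halves, check the dividing strip) achieves O(n log n).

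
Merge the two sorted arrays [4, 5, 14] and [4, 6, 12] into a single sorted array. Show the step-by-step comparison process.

Merging process:

Compare 4 vs 4: take 4 from left. Merged: [4]
Compare 5 vs 4: take 4 from right. Merged: [4, 4]
Compare 5 vs 6: take 5 from left. Merged: [4, 4, 5]
Compare 14 vs 6: take 6 from right. Merged: [4, 4, 5, 6]
Compare 14 vs 12: take 12 from right. Merged: [4, 4, 5, 6, 12]
Append remaining from left: [14]. Merged: [4, 4, 5, 6, 12, 14]

Final merged array: [4, 4, 5, 6, 12, 14]
Total comparisons: 5

The merged array is [4, 4, 5, 6, 12, 14], requiring 5 comparisons. The merge step runs in O(n) time where n is the total number of elements.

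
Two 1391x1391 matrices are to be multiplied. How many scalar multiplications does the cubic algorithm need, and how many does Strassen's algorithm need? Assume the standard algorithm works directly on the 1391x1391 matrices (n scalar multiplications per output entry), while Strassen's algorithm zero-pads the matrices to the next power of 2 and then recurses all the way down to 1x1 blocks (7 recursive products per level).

Matrix multiplication for 1391x1391 matrices:

Strassen's algorithm requires power-of-2 dimensions. Pad 1391x1391 to 2048x2048 (next power of 2).

Standard algorithm: 1391^3 = 2691419471 multiplications
Strassen's algorithm: 7^(log2(2048)) = 7^11 = 1977326743 multiplications
Savings: 2691419471 - 1977326743 = 714092728 multiplications

Standard: 2691419471 multiplications (1391^3). Strassen: 1977326743 multiplications (7^11, after padding to 2048x2048). Strassen reduces 8 recursive multiplications to 7 at each level.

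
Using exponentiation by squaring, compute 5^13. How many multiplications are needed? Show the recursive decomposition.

Computing 5^13 by squaring (build up from 5^1; each line after the first costs one multiplication):

5^1 = 5
5^2 = (5^1)^2 = 5^2 = 25
5^3 = 5 * 5^2 = 5 * 25 = 125
5^6 = (5^3)^2 = 125^2 = 15625
5^12 = (5^6)^2 = 15625^2 = 244140625
5^13 = 5 * 5^12 = 5 * 244140625 = 1220703125

Result: 1220703125
Multiplications needed: 5 (5 lines after 5^1)

5^13 = 1220703125. Using exponentiation by squaring, this requires 5 multiplications. The key idea: if the exponent is even, square the half-power; if odd, multiply by the base once.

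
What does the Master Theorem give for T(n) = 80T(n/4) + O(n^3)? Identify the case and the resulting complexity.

Master Theorem for T(n) = 80T(n/4) + O(n^3):

a = 80, b = 4, c = 3
log_b(a) = log_4(80) = 3.1610

Case 1: c = 3 < log_4(80) = 3.1610
T(n) = O(n^(log_4 80))

For T(n) = 80T(n/4) + O(n^3): log_4(80) = 3.1610. This is Case 1 of the Master Theorem (c < log_b(a), work dominated by leaves), giving O(n^(log_4 80)).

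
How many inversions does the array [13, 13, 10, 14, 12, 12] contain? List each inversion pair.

Finding inversions in [13, 13, 10, 14, 12, 12]:

(0, 2): arr[0]=13 > arr[2]=10
(0, 4): arr[0]=13 > arr[4]=12
(0, 5): arr[0]=13 > arr[5]=12
(1, 2): arr[1]=13 > arr[2]=10
(1, 4): arr[1]=13 > arr[4]=12
(1, 5): arr[1]=13 > arr[5]=12
(3, 4): arr[3]=14 > arr[4]=12
(3, 5): arr[3]=14 > arr[5]=12

Total inversions: 8

The array has 8 inversion(s): (0,2), (0,4), (0,5), (1,2), (1,4), (1,5), (3,4), (3,5). Each pair (i,j) satisfies i < j and arr[i] > arr[j].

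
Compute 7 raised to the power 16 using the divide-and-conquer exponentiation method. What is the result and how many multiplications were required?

Computing 7^16 by squaring (build up from 7^1; each line after the first costs one multiplication):

7^1 = 7
7^2 = (7^1)^2 = 7^2 = 49
7^4 = (7^2)^2 = 49^2 = 2401
7^8 = (7^4)^2 = 2401^2 = 5764801
7^16 = (7^8)^2 = 5764801^2 = 33232930569601

Result: 33232930569601
Multiplications needed: 4 (4 lines after 7^1)

7^16 = 33232930569601. Using exponentiation by squaring, this requires 4 multiplications. The key idea: if the exponent is even, square the half-power; if odd, multiply by the base once.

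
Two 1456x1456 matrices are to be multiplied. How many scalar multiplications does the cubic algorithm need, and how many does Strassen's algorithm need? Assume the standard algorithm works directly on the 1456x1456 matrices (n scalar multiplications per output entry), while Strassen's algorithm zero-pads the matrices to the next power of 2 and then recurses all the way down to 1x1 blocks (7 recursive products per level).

Matrix multiplication for 1456x1456 matrices:

Strassen's algorithm requires power-of-2 dimensions. Pad 1456x1456 to 2048x2048 (next power of 2).

Standard algorithm: 1456^3 = 3086626816 multiplications
Strassen's algorithm: 7^(log2(2048)) = 7^11 = 1977326743 multiplications
Savings: 3086626816 - 1977326743 = 1109300073 multiplications

Standard: 3086626816 multiplications (1456^3). Strassen: 1977326743 multiplications (7^11, after padding to 2048x2048). Strassen reduces 8 recursive multiplications to 7 at each level.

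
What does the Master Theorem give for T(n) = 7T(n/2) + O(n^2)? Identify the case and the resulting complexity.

Master Theorem for T(n) = 7T(n/2) + O(n^2):

a = 7, b = 2, c = 2
log_b(a) = log_2(7) = 2.8074

Case 1: c = 2 < log_2(7) = 2.8074
T(n) = O(n^(log_2 7))

For T(n) = 7T(n/2) + O(n^2): log_2(7) = 2.8074. This is Case 1 of the Master Theorem (c < log_b(a), work dominated by leaves), giving O(n^(log_2 7)).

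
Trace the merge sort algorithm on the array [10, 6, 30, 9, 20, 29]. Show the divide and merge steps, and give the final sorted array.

Merge sort trace:

Split: [10, 6, 30, 9, 20, 29] -> [10, 6, 30] and [9, 20, 29]
  Split: [10, 6, 30] -> [10] and [6, 30]
    Split: [6, 30] -> [6] and [30]
    Merge: [6] + [30] -> [6, 30]
  Merge: [10] + [6, 30] -> [6, 10, 30]
  Split: [9, 20, 29] -> [9] and [20, 29]
    Split: [20, 29] -> [20] and [29]
    Merge: [20] + [29] -> [20, 29]
  Merge: [9] + [20, 29] -> [9, 20, 29]
Merge: [6, 10, 30] + [9, 20, 29] -> [6, 9, 10, 20, 29, 30]

Final sorted array: [6, 9, 10, 20, 29, 30]

The merge sort proceeds by recursively splitting the array and merging sorted halves.
After all merges, the sorted array is [6, 9, 10, 20, 29, 30].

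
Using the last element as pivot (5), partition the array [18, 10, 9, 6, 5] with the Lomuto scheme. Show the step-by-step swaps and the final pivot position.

Lomuto partition with pivot = 5:

Initial array: [18, 10, 9, 6, 5]

arr[0]=18 > 5: no swap
arr[1]=10 > 5: no swap
arr[2]=9 > 5: no swap
arr[3]=6 > 5: no swap

Place pivot at position 0: [5, 10, 9, 6, 18]
Pivot position: 0

After partitioning with pivot 5, the array becomes [5, 10, 9, 6, 18]. The pivot is placed at index 0. All elements to the left of the pivot are <= 5, and all elements to the right are > 5.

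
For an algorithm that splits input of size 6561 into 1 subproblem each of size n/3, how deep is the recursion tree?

For divide and conquer with division factor 3:

Problem sizes at each level:
Level 0: 6561
Level 1: 2187
Level 2: 729
Level 3: 243
Level 4: 81
Level 5: 27
Level 6: 9
Level 7: 3
Level 8: 1

The root is level 0 and the size-1 base case is level 8 (the tree spans levels 0 through 8, i.e. 9 levels counting the root), so the depth is the number of divisions: log_3(6561) = 8

The recursion tree depth is log_3(6561) = 8. At each level, the problem size is divided by 3, so it takes 8 divisions to reduce to a base case of size 1. The algorithm makes 1 recursive call at each level.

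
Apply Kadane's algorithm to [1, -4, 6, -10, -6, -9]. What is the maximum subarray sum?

Using Kadane's algorithm on [1, -4, 6, -10, -6, -9]:

Scanning through the array:
Position 1 (value -4): max_ending_here = -3, max_so_far = 1
Position 2 (value 6): max_ending_here = 6, max_so_far = 6
Position 3 (value -10): max_ending_here = -4, max_so_far = 6
Position 4 (value -6): max_ending_here = -6, max_so_far = 6
Position 5 (value -9): max_ending_here = -9, max_so_far = 6

Maximum subarray: [6]
Maximum sum: 6

The maximum subarray is [6] with sum 6. This subarray runs from index 2 to index 2.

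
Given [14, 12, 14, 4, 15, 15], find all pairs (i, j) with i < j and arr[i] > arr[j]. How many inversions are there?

Finding inversions in [14, 12, 14, 4, 15, 15]:

(0, 1): arr[0]=14 > arr[1]=12
(0, 3): arr[0]=14 > arr[3]=4
(1, 3): arr[1]=12 > arr[3]=4
(2, 3): arr[2]=14 > arr[3]=4

Total inversions: 4

The array has 4 inversion(s): (0,1), (0,3), (1,3), (2,3). Each pair (i,j) satisfies i < j and arr[i] > arr[j].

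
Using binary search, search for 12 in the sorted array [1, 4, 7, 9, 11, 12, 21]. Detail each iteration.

Binary search for 12 in [1, 4, 7, 9, 11, 12, 21]:

lo=0, hi=6, mid=3, arr[mid]=9 -> 9 < 12, search right half
lo=4, hi=6, mid=5, arr[mid]=12 -> Found target at index 5!

Binary search finds 12 at index 5 after 2 comparisons. The search repeatedly halves the search space by comparing with the middle element.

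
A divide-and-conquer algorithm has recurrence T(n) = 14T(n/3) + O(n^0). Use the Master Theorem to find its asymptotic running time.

Master Theorem for T(n) = 14T(n/3) + O(n^0):

a = 14, b = 3, c = 0
log_b(a) = log_3(14) = 2.4022

Case 1: c = 0 < log_3(14) = 2.4022
T(n) = O(n^(log_3 14))

For T(n) = 14T(n/3) + O(n^0): log_3(14) = 2.4022. This is Case 1 of the Master Theorem (c < log_b(a), work dominated by leaves), giving O(n^(log_3 14)).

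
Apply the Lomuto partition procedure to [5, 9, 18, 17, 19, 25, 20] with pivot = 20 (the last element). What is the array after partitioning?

Lomuto partition with pivot = 20:

Initial array: [5, 9, 18, 17, 19, 25, 20]

arr[0]=5 <= 20: swap with position 0, array becomes [5, 9, 18, 17, 19, 25, 20]
arr[1]=9 <= 20: swap with position 1, array becomes [5, 9, 18, 17, 19, 25, 20]
arr[2]=18 <= 20: swap with position 2, array becomes [5, 9, 18, 17, 19, 25, 20]
arr[3]=17 <= 20: swap with position 3, array becomes [5, 9, 18, 17, 19, 25, 20]
arr[4]=19 <= 20: swap with position 4, array becomes [5, 9, 18, 17, 19, 25, 20]
arr[5]=25 > 20: no swap

Place pivot at position 5: [5, 9, 18, 17, 19, 20, 25]
Pivot position: 5

After partitioning with pivot 20, the array becomes [5, 9, 18, 17, 19, 20, 25]. The pivot is placed at index 5. All elements to the left of the pivot are <= 20, and all elements to the right are > 20.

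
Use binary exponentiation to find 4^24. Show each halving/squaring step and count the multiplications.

Computing 4^24 by squaring (build up from 4^1; each line after the first costs one multiplication):

4^1 = 4
4^2 = (4^1)^2 = 4^2 = 16
4^3 = 4 * 4^2 = 4 * 16 = 64
4^6 = (4^3)^2 = 64^2 = 4096
4^12 = (4^6)^2 = 4096^2 = 16777216
4^24 = (4^12)^2 = 16777216^2 = 281474976710656

Result: 281474976710656
Multiplications needed: 5 (5 lines after 4^1)

4^24 = 281474976710656. Using exponentiation by squaring, this requires 5 multiplications. The key idea: if the exponent is even, square the half-power; if odd, multiply by the base once.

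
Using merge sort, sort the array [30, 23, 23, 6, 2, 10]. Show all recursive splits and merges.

Merge sort trace:

Split: [30, 23, 23, 6, 2, 10] -> [30, 23, 23] and [6, 2, 10]
  Split: [30, 23, 23] -> [30] and [23, 23]
    Split: [23, 23] -> [23] and [23]
    Merge: [23] + [23] -> [23, 23]
  Merge: [30] + [23, 23] -> [23, 23, 30]
  Split: [6, 2, 10] -> [6] and [2, 10]
    Split: [2, 10] -> [2] and [10]
    Merge: [2] + [10] -> [2, 10]
  Merge: [6] + [2, 10] -> [2, 6, 10]
Merge: [23, 23, 30] + [2, 6, 10] -> [2, 6, 10, 23, 23, 30]

Final sorted array: [2, 6, 10, 23, 23, 30]

The merge sort proceeds by recursively splitting the array and merging sorted halves.
After all merges, the sorted array is [2, 6, 10, 23, 23, 30].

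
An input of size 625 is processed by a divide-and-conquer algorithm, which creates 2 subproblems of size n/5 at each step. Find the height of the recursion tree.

For divide and conquer with division factor 5:

Problem sizes at each level:
Level 0: 625
Level 1: 125
Level 2: 25
Level 3: 5
Level 4: 1

The root is level 0 and the size-1 base case is level 4 (the tree spans levels 0 through 4, i.e. 5 levels counting the root), so the depth is the number of divisions: log_5(625) = 4

The recursion tree depth is log_5(625) = 4. At each level, the problem size is divided by 5, so it takes 4 divisions to reduce to a base case of size 1. The algorithm makes 2 recursive calls at each level.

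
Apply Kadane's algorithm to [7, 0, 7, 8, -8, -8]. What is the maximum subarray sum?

Using Kadane's algorithm on [7, 0, 7, 8, -8, -8]:

Scanning through the array:
Position 1 (value 0): max_ending_here = 7, max_so_far = 7
Position 2 (value 7): max_ending_here = 14, max_so_far = 14
Position 3 (value 8): max_ending_here = 22, max_so_far = 22
Position 4 (value -8): max_ending_here = 14, max_so_far = 22
Position 5 (value -8): max_ending_here = 6, max_so_far = 22

Maximum subarray: [7, 0, 7, 8]
Maximum sum: 22

The maximum subarray is [7, 0, 7, 8] with sum 22. This subarray runs from index 0 to index 3.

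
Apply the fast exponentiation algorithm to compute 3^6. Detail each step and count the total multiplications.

Computing 3^6 by squaring (build up from 3^1; each line after the first costs one multiplication):

3^1 = 3
3^2 = (3^1)^2 = 3^2 = 9
3^3 = 3 * 3^2 = 3 * 9 = 27
3^6 = (3^3)^2 = 27^2 = 729

Result: 729
Multiplications needed: 3 (3 lines after 3^1)

3^6 = 729. Using exponentiation by squaring, this requires 3 multiplications. The key idea: if the exponent is even, square the half-power; if odd, multiply by the base once.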